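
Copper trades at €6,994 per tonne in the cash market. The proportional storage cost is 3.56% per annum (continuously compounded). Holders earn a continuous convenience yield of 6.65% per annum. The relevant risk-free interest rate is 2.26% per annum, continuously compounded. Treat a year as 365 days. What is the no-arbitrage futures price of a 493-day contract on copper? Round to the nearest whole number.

€6,916 per tonne

Net carry = r + u − y = 0.0226 + 0.0356 − 0.0665 = -0.0083
F = S·e^((r+u−y)T) = 6994 · e^(-0.0083 × 493/365) = 6994 · e^-0.011211
= 6994 × 0.988852 = €6,916 per tonne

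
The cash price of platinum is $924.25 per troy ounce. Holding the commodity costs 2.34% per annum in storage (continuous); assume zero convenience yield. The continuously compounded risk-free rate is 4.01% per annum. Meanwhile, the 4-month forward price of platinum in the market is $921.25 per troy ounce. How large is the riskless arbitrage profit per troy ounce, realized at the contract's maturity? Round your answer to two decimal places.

$22.77 per troy ounce

Fair forward: F* = S·e^(carry·T), with carry = (r + u) = 0.0401 + 0.0234 = 0.0635
F* = 924.25 · e^(0.0635 × 4/12) = 924.25 · e^0.021167 = 924.25 × 1.021393 = $944.0225
Market $921.25 < fair $944.0225: forward underpriced → reverse cash-and-carry (short spot, go long the forward).
At maturity, profit = |F_mkt − F*| = |921.25 − 944.0225| = $22.77 per troy ounce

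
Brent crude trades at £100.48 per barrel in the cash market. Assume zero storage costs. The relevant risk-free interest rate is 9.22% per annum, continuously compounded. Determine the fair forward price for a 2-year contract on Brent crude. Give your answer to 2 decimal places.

F = S·e^(rT) = 100.48 · e^(0.0922 × 2) = 100.48 · e^0.184400
= 100.48 × 1.202497 = £120.83 per barrel

£120.83 per barrel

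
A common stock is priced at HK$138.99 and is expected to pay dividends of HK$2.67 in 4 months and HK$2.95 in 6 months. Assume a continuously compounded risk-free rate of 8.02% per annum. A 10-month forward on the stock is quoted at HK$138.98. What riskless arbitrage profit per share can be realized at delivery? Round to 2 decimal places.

HK$3.81 per share

PV(dividends) I = 2.67·e^(−0.0802·4/12) + 2.95·e^(−0.0802·6/12) = 5.4336
Fair forward F* = (S − I)·e^(rT) = (138.99 − 5.4336)·e^0.066833 = 133.5564 × 1.069117 = 142.7874
Market HK$138.98 < fair 142.7874: forward underpriced → reverse cash-and-carry (short the stock, invest proceeds at r, pay the dividends, go long the forward).
Profit at T = |F_mkt − F*| = |138.98 − 142.7874| = HK$3.81 per share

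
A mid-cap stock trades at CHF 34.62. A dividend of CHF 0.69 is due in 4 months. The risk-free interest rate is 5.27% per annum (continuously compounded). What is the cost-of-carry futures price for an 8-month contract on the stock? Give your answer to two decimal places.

CHF 35.16

PV(dividends) I = 0.69·e^(−0.0527·4/12)
I = 0.6780
F = (S − I)·e^(rT) = (34.62 − 0.6780) · e^(0.0527·8/12)
= 33.9420 · e^0.035133 = 33.9420 × 1.035757 = CHF 35.16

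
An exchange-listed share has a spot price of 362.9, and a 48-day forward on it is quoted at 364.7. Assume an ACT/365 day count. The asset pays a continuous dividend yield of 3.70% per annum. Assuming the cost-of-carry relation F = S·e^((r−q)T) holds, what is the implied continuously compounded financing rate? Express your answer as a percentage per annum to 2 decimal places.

7.46%

From F = S·e^((r−q)T): (r − q) = ln(F/S)/T
ln(364.7/362.9) = ln(1.004960) = 0.004948
(r − q) = 0.004948 / (48/365) = 0.037625
r = ln(F/S)/T + q = 0.037625 + 0.0370 = 0.074625
r = 7.46%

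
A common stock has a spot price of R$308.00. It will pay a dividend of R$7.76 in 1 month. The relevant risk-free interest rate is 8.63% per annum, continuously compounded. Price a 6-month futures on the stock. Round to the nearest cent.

R$313.54

PV(dividends) I = 7.76·e^(−0.0863·1/12)
I = 7.7044
F = (S − I)·e^(rT) = (308.00 − 7.7044) · e^(0.0863·6/12)
= 300.2956 · e^0.043150 = 300.2956 × 1.044094 = R$313.54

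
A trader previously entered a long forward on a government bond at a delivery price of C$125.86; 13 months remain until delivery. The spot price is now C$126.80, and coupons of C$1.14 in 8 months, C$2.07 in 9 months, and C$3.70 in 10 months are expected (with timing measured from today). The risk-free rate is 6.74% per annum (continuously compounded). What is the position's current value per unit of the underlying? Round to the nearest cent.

PV(remaining coupons) I = 1.14·e^(−0.0674·8/12) + 2.07·e^(−0.0674·9/12) + 3.70·e^(−0.0674·10/12) = 6.5558
Current forward F = (S − I)·e^(rT) = (126.80 − 6.5558)·e^(0.0674·13/12) = 120.2442 × 1.075748 = 129.3525
Value (long) = (F − K)·e^(−rT) = (129.3525 − 125.86) × 0.929585 = 3.2466
Value = C$3.25

C$3.25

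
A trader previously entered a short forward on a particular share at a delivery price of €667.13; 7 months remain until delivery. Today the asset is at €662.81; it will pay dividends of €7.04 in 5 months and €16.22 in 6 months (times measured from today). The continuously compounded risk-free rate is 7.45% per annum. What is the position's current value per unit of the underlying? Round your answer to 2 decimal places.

PV(remaining dividends) I = 7.04·e^(−0.0745·5/12) + 16.22·e^(−0.0745·6/12) = 22.4517
Current forward F = (S − I)·e^(rT) = (662.81 − 22.4517)·e^(0.0745·7/12) = 640.3583 × 1.044416 = 668.8005
Value (long) = (F − K)·e^(−rT) = (668.8005 − 667.13) × 0.957472 = 1.5995
Short position value = −(long value) = -€1.60

-€1.60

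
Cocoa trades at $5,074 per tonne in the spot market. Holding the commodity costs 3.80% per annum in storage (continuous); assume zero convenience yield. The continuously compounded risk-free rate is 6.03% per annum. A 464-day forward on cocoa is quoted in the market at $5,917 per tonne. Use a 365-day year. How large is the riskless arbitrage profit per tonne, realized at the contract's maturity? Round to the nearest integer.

Fair forward: F* = S·e^(carry·T), with carry = (r + u) = 0.0603 + 0.0380 = 0.0983
F* = 5074 · e^(0.0983 × 464/365) = 5074 · e^0.124962 = 5074 × 1.133105 = $5749.3748
Market $5917 > fair $5749.3748: forward overpriced → cash-and-carry (buy spot, short the forward).
At maturity, profit = |F_mkt − F*| = |5917 − 5749.3748| = $168 per tonne

$168 per tonne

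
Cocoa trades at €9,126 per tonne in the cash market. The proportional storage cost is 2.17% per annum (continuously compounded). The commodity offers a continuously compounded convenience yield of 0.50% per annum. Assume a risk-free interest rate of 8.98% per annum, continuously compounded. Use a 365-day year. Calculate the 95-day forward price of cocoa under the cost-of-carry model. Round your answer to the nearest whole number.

€9,383 per tonne

Net carry = r + u − y = 0.0898 + 0.0217 − 0.0050 = 0.1065
F = S·e^((r+u−y)T) = 9126 · e^(0.1065 × 95/365) = 9126 · e^0.027719
= 9126 × 1.028107 = €9,383 per tonne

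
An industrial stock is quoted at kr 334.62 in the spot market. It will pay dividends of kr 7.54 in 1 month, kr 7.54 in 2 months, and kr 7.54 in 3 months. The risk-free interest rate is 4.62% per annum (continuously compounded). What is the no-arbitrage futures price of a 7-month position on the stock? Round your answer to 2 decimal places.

kr 320.70

PV(dividends) I = 7.54·e^(−0.0462·1/12) + 7.54·e^(−0.0462·2/12) + 7.54·e^(−0.0462·3/12)
I = 7.5110 + 7.4822 + 7.4534 = 22.4466
F = (S − I)·e^(rT) = (334.62 − 22.4466) · e^(0.0462·7/12)
= 312.1734 · e^0.026950 = 312.1734 × 1.027316 = kr 320.70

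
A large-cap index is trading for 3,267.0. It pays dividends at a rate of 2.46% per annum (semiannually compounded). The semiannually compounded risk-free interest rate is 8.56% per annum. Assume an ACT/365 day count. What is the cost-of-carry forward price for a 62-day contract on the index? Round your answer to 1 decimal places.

F = S · (1+r/2)^(2T) / (1+q/2)^(2T)
= 3267.0 × 1.014340 / 1.004162 = 3267.0 × 1.010136
F = 3,300.1

3,300.1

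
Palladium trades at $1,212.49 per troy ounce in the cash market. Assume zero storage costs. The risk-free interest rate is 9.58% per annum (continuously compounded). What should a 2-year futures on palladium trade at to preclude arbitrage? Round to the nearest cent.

F = S·e^(rT) = 1212.49 · e^(0.0958 × 2) = 1212.49 · e^0.19160000
= 1212.49 × 1.21118595 = $1,468.55 per troy ounce

$1,468.55 per troy ounce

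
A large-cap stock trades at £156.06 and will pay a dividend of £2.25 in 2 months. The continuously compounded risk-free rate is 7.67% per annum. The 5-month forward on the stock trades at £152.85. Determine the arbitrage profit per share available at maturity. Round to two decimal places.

PV(dividends) I = 2.25·e^(−0.0767·2/12) = 2.2214
Fair forward F* = (S − I)·e^(rT) = (156.06 − 2.2214)·e^0.031958 = 153.8386 × 1.032474 = 158.8344
Market £152.85 < fair 158.8344: forward underpriced → reverse cash-and-carry (short the stock, invest proceeds at r, pay the dividends, go long the forward).
Profit at T = |F_mkt − F*| = |152.85 − 158.8344| = £5.98 per share

£5.98 per share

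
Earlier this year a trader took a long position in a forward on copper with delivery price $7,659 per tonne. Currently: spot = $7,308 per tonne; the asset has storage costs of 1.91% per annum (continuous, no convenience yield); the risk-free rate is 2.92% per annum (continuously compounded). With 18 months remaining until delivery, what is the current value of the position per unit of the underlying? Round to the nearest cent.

$189.63 per tonne

Current fair forward for the remaining 18 months: F = S·e^((r + u)·T), (r + u) = 0.0292 + 0.0191 = 0.0483
F = 7308 · e^(0.0483 × 18/12) = 7308 × 1.07513905 = 7857.1162
Value of long forward = (F − K)·e^(−rT) = (7857.1162 − 7659) · e^(−0.0292·18/12)
= 198.1162 × 0.95714537 = 189.63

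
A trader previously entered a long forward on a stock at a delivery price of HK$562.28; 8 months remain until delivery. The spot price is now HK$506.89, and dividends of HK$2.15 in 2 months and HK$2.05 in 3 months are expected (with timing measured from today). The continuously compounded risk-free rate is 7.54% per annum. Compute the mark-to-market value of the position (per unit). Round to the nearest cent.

-HK$31.96

PV(remaining dividends) I = 2.15·e^(−0.0754·2/12) + 2.05·e^(−0.0754·3/12) = 4.1349
Current forward F = (S − I)·e^(rT) = (506.89 − 4.1349)·e^(0.0754·8/12) = 502.7551 × 1.051551 = 528.6726
Value (long) = (F − K)·e^(−rT) = (528.6726 − 562.28) × 0.950976 = -31.9598
Value = -HK$31.96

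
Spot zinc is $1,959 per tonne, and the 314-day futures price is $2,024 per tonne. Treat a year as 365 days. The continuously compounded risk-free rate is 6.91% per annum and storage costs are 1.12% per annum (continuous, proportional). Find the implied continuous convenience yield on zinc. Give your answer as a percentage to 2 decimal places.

4.24%

F = S·e^((r+u−y)T) ⇒ (r+u−y) = ln(F/S)/T
ln(2024/1959) = 0.032642; /T ⇒ 0.037944
y = r + u − ln(F/S)/T = 0.0691 + 0.0112 − 0.037944 = 0.042356
y = 4.24%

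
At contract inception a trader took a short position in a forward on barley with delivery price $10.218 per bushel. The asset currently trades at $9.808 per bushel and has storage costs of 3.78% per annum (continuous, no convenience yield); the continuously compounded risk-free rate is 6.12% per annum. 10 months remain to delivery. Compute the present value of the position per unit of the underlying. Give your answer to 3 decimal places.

-$0.412 per bushel

Current fair forward for the remaining 10 months: F = S·e^((r + u)·T), (r + u) = 0.0612 + 0.0378 = 0.0990
F = 9.808 · e^(0.0990 × 10/12) = 9.808 × 1.085999 = 10.6515
Value of long forward = (F − K)·e^(−rT) = (10.6515 − 10.218) · e^(−0.0612·10/12)
= 0.4335 × 0.950279 = 0.412
Short position value = −(long value) = -$0.412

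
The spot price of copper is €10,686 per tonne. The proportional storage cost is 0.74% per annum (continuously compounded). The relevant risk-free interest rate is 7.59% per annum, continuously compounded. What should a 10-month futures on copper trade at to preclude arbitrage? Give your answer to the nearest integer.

€11,454 per tonne

Net carry = r + u − y = 0.0759 + 0.0074 − 0.0000 = 0.0833
F = S·e^((r+u−y)T) = 10686 · e^(0.0833 × 10/12) = 10686 · e^0.069417
= 10686 × 1.071883 = €11,454 per tonne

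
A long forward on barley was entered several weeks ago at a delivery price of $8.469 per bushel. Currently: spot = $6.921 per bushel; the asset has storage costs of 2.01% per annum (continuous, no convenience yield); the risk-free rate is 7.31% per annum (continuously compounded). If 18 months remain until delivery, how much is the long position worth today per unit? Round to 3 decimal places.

Current fair forward for the remaining 18 months: F = S·e^((r + u)·T), (r + u) = 0.0731 + 0.0201 = 0.0932
F = 6.921 · e^(0.0932 × 18/12) = 6.921 × 1.150044 = 7.9595
Value of long forward = (F − K)·e^(−rT) = (7.9595 − 8.469) · e^(−0.0731·18/12)
= -0.5095 × 0.896148 = -0.457

-$0.457 per bushel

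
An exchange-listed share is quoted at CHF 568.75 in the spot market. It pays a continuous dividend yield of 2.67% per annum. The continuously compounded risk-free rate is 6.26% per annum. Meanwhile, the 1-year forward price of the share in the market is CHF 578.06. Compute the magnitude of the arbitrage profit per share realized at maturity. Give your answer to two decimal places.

CHF 11.48 per share

Fair forward: F* = S·e^(carry·T), with carry = (r − q) = 0.0626 − 0.0267 = 0.0359
F* = 568.75 · e^(0.0359 × 12/12) = 568.75 · e^0.035900 = 568.75 × 1.036552 = CHF 589.5389
Market CHF 578.06 < fair CHF 589.5389: forward underpriced → reverse cash-and-carry (short spot, go long the forward).
At maturity, profit = |F_mkt − F*| = |578.06 − 589.5389| = CHF 11.48 per share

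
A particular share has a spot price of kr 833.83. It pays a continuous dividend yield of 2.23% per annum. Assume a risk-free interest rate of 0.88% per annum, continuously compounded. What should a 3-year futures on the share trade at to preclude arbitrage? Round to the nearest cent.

kr 800.73

F = S·e^((r − q)T) = 833.83 · e^((0.0088 − 0.0223) × 3)
= 833.83 · e^-0.040500 = 833.83 × 0.960309
F = kr 800.73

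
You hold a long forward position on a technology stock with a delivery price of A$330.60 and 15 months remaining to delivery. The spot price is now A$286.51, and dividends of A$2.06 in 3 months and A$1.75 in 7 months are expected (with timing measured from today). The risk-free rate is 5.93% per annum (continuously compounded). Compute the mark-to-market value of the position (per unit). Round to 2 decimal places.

PV(remaining dividends) I = 2.06·e^(−0.0593·3/12) + 1.75·e^(−0.0593·7/12) = 3.7202
Current forward F = (S − I)·e^(rT) = (286.51 − 3.7202)·e^(0.0593·15/12) = 282.7898 × 1.076941 = 304.5479
Value (long) = (F − K)·e^(−rT) = (304.5479 − 330.60) × 0.928556 = -24.1908
Value = -A$24.19

-A$24.19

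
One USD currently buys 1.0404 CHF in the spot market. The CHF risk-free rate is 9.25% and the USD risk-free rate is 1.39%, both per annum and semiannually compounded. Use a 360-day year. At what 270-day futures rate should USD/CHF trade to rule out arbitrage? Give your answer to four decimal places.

By covered interest parity, F = S · (1+r_CHF/2)^(2T) / (1+r_USD/2)^(2T)
= 1.0404 × 1.070171 / 1.010443 = 1.0404 × 1.059111
F = 1.1019 CHF per USD

1.1019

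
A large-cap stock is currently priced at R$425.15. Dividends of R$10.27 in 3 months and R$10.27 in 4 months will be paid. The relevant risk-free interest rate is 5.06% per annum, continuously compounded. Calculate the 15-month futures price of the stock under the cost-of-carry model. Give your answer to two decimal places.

R$431.35

PV(dividends) I = 10.27·e^(−0.0506·3/12) + 10.27·e^(−0.0506·4/12)
I = 10.1409 + 10.0982 = 20.2391
F = (S − I)·e^(rT) = (425.15 − 20.2391) · e^(0.0506·15/12)
= 404.9109 · e^0.063250 = 404.9109 × 1.065293 = R$431.35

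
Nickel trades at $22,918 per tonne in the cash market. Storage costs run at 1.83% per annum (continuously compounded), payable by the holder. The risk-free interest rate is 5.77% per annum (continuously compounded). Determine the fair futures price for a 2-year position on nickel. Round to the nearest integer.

$26,680 per tonne

Net carry = r + u − y = 0.0577 + 0.0183 − 0.0000 = 0.0760
F = S·e^((r+u−y)T) = 22918 · e^(0.0760 × 2) = 22918 · e^0.152000
= 22918 × 1.164160 = $26,680 per tonne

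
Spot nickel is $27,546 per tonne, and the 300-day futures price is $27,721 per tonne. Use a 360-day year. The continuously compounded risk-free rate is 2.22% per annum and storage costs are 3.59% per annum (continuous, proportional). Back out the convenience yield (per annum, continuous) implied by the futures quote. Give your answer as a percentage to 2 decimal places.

5.05%

F = S·e^((r+u−y)T) ⇒ (r+u−y) = ln(F/S)/T
ln(27721/27546) = 0.006333; /T ⇒ 0.007600
y = r + u − ln(F/S)/T = 0.0222 + 0.0359 − 0.007600 = 0.050500
y = 5.05%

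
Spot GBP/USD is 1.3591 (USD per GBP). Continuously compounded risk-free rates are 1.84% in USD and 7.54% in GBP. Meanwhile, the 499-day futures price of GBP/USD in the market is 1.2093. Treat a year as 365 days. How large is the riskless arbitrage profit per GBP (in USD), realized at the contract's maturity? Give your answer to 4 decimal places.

Fair futures: F* = S·e^(carry·T), with carry = (r_USD − r_GBP) = 0.0184 − 0.0754 = -0.0570
F* = 1.3591 · e^(-0.0570 × 499/365) = 1.3591 · e^-0.077926 = 1.3591 × 0.925033 = 1.2572
Market 1.2093 < fair 1.2572: forward underpriced → reverse cash-and-carry (short spot, go long the forward).
At maturity, profit = |F_mkt − F*| = |1.2093 − 1.2572| = 0.0479 per GBP (in USD)

0.0479 per GBP (in USD)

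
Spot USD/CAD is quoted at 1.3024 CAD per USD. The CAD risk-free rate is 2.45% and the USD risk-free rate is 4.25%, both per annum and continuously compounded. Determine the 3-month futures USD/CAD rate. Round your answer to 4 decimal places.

1.2966

F = S·e^((r_CAD − r_USD)T) = 1.3024 · e^((0.0245 − 0.0425) × 3/12)
= 1.3024 · e^-0.004500 = 1.3024 × 0.995510
F = 1.2966 CAD per USD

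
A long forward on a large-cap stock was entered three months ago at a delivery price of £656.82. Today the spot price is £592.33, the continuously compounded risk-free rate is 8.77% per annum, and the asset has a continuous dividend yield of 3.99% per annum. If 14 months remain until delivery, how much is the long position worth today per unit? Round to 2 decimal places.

Current fair forward for the remaining 14 months: F = S·e^((r − q)·T), (r − q) = 0.0877 − 0.0399 = 0.0478
F = 592.33 · e^(0.0478 × 14/12) = 592.33 × 1.057351 = 626.3007
Value of long forward = (F − K)·e^(−rT) = (626.3007 − 656.82) · e^(−0.0877·14/12)
= -30.5193 × 0.902744 = -27.55

-£27.55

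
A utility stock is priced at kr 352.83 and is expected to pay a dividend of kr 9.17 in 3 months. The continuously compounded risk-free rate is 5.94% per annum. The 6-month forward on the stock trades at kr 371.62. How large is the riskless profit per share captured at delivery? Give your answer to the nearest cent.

PV(dividends) I = 9.17·e^(−0.0594·3/12) = 9.0348
Fair forward F* = (S − I)·e^(rT) = (352.83 − 9.0348)·e^0.029700 = 343.7952 × 1.030145 = 354.1589
Market kr 371.62 > fair 354.1589: forward overpriced → cash-and-carry (borrow at r, buy the stock and collect the dividends, short the forward).
Profit at T = |F_mkt − F*| = |371.62 − 354.1589| = kr 17.46 per share

kr 17.46 per share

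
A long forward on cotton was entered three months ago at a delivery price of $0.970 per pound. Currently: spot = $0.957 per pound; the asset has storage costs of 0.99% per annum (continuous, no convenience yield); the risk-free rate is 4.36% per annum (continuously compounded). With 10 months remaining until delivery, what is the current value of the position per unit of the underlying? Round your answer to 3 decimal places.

Current fair forward for the remaining 10 months: F = S·e^((r + u)·T), (r + u) = 0.0436 + 0.0099 = 0.0535
F = 0.957 · e^(0.0535 × 10/12) = 0.957 × 1.045592 = 1.0006
Value of long forward = (F − K)·e^(−rT) = (1.0006 − 0.970) · e^(−0.0436·10/12)
= 0.0306 × 0.964319 = 0.030

$0.030 per pound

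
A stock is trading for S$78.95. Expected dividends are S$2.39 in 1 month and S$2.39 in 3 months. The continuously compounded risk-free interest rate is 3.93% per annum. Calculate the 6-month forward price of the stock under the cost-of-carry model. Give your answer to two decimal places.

S$75.67

PV(dividends) I = 2.39·e^(−0.0393·1/12) + 2.39·e^(−0.0393·3/12)
I = 2.3822 + 2.3666 = 4.7488
F = (S − I)·e^(rT) = (78.95 − 4.7488) · e^(0.0393·6/12)
= 74.2012 · e^0.019650 = 74.2012 × 1.019844 = S$75.67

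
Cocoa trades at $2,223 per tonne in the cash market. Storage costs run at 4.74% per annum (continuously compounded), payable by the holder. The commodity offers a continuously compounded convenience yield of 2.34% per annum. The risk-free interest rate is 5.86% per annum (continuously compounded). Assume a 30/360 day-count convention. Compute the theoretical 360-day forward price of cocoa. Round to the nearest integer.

Net carry = r + u − y = 0.0586 + 0.0474 − 0.0234 = 0.0826
F = S·e^((r+u−y)T) = 2223 · e^(0.0826 × 360/360) = 2223 · e^0.082600
= 2223 × 1.086107 = $2,414 per tonne

$2,414 per tonne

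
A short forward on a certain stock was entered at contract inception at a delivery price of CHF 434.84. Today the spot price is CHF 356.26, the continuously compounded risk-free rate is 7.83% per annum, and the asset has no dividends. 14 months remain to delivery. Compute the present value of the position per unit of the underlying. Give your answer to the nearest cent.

Current fair forward for the remaining 14 months: F = S·e^(r·T), r = 0.0783
F = 356.26 · e^(0.0783 × 14/12) = 356.26 × 1.095652 = 390.3370
Value of long forward = (F − K)·e^(−rT) = (390.3370 − 434.84) · e^(−0.0783·14/12)
= -44.5030 × 0.912698 = -40.62
Short position value = −(long value) = CHF 40.62

CHF 40.62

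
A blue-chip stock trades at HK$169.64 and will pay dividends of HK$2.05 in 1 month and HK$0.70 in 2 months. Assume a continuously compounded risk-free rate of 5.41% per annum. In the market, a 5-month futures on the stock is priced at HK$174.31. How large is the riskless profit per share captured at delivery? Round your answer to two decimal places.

HK$3.60 per share

PV(dividends) I = 2.05·e^(−0.0541·1/12) + 0.70·e^(−0.0541·2/12) = 2.7345
Fair futures F* = (S − I)·e^(rT) = (169.64 − 2.7345)·e^0.022542 = 166.9055 × 1.022798 = 170.7106
Market HK$174.31 > fair 170.7106: forward overpriced → cash-and-carry (borrow at r, buy the stock and collect the dividends, short the forward).
Profit at T = |F_mkt − F*| = |174.31 − 170.7106| = HK$3.60 per share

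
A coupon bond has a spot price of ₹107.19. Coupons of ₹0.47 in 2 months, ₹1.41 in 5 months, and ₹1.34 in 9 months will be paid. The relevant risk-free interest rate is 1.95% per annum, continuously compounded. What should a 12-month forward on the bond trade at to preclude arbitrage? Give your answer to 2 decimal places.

PV(coupons) I = 0.47·e^(−0.0195·2/12) + 1.41·e^(−0.0195·5/12) + 1.34·e^(−0.0195·9/12)
I = 0.4685 + 1.3986 + 1.3205 = 3.1876
F = (S − I)·e^(rT) = (107.19 − 3.1876) · e^(0.0195·12/12)
= 104.0024 · e^0.019500 = 104.0024 × 1.019691 = ₹106.05

₹106.05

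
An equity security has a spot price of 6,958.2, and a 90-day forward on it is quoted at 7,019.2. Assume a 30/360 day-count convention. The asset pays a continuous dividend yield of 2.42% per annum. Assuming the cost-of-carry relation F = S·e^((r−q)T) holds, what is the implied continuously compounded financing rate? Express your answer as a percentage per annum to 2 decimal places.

5.91%

From F = S·e^((r−q)T): (r − q) = ln(F/S)/T
ln(7019.2/6958.2) = ln(1.008767) = 0.008729
(r − q) = 0.008729 / (90/360) = 0.034916
r = ln(F/S)/T + q = 0.034916 + 0.0242 = 0.059116
r = 5.91%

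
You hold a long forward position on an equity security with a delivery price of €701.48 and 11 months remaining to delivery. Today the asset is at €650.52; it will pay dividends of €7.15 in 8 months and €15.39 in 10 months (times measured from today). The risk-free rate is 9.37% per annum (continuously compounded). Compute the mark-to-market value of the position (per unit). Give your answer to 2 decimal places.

-€14.17

PV(remaining dividends) I = 7.15·e^(−0.0937·8/12) + 15.39·e^(−0.0937·10/12) = 20.9510
Current forward F = (S − I)·e^(rT) = (650.52 − 20.9510)·e^(0.0937·11/12) = 629.5690 × 1.089688 = 686.0338
Value (long) = (F − K)·e^(−rT) = (686.0338 − 701.48) × 0.917694 = -14.1749
Value = -€14.17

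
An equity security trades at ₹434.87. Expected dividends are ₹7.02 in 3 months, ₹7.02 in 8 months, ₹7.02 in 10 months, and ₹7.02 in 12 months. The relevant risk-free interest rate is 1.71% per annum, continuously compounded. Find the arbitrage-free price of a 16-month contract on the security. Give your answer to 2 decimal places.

₹416.51

PV(dividends) I = 7.02·e^(−0.0171·3/12) + 7.02·e^(−0.0171·8/12) + 7.02·e^(−0.0171·10/12) + 7.02·e^(−0.0171·12/12)
I = 6.9901 + 6.9404 + 6.9207 + 6.9010 = 27.7522
F = (S − I)·e^(rT) = (434.87 − 27.7522) · e^(0.0171·16/12)
= 407.1178 · e^0.022800 = 407.1178 × 1.023062 = ₹416.51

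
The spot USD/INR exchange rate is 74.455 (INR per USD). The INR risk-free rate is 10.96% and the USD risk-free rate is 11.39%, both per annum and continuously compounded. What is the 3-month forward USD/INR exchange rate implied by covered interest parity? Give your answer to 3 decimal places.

74.375

F = S·e^((r_INR − r_USD)T) = 74.455 · e^((0.1096 − 0.1139) × 3/12)
= 74.455 · e^-0.001075 = 74.455 × 0.998926
F = 74.375 INR per USD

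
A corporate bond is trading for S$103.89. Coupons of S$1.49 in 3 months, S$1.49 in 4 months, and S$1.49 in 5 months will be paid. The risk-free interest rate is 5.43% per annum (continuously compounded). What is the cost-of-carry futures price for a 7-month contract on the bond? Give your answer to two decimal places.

PV(coupons) I = 1.49·e^(−0.0543·3/12) + 1.49·e^(−0.0543·4/12) + 1.49·e^(−0.0543·5/12)
I = 1.4699 + 1.4633 + 1.4567 = 4.3899
F = (S − I)·e^(rT) = (103.89 − 4.3899) · e^(0.0543·7/12)
= 99.5001 · e^0.031675 = 99.5001 × 1.032182 = S$102.70

S$102.70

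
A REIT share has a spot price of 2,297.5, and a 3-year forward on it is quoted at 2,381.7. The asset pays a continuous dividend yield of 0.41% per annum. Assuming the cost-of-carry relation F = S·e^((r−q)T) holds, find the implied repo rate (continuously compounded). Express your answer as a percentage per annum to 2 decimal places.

From F = S·e^((r−q)T): (r − q) = ln(F/S)/T
ln(2381.7/2297.5) = ln(1.036649) = 0.035993
(r − q) = 0.035993 / (3) = 0.011998
r = ln(F/S)/T + q = 0.011998 + 0.0041 = 0.016098
r = 1.61%

1.61%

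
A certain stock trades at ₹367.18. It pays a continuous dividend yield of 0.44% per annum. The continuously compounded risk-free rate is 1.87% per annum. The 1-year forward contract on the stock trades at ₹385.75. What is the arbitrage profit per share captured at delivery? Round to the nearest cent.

Fair forward: F* = S·e^(carry·T), with carry = (r − q) = 0.0187 − 0.0044 = 0.0143
F* = 367.18 · e^(0.0143 × 1) = 367.18 · e^0.014300 = 367.18 × 1.014403 = ₹372.4685
Market ₹385.75 > fair ₹372.4685: forward overpriced → cash-and-carry (buy spot, short the forward).
At maturity, profit = |F_mkt − F*| = |385.75 − 372.4685| = ₹13.28 per share

₹13.28 per share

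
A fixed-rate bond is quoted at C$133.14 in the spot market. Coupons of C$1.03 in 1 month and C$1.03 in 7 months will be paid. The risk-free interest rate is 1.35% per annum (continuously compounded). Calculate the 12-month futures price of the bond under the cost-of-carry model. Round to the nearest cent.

C$132.87

PV(coupons) I = 1.03·e^(−0.0135·1/12) + 1.03·e^(−0.0135·7/12)
I = 1.0288 + 1.0219 = 2.0507
F = (S − I)·e^(rT) = (133.14 − 2.0507) · e^(0.0135·12/12)
= 131.0893 · e^0.013500 = 131.0893 × 1.013592 = C$132.87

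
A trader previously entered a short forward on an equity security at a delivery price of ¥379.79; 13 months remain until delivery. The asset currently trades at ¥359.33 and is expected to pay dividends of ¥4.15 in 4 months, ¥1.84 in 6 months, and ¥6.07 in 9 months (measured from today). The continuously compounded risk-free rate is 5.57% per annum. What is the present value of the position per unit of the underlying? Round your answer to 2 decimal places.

PV(remaining dividends) I = 4.15·e^(−0.0557·4/12) + 1.84·e^(−0.0557·6/12) + 6.07·e^(−0.0557·9/12) = 11.6848
Current forward F = (S − I)·e^(rT) = (359.33 − 11.6848)·e^(0.0557·13/12) = 347.6452 × 1.062199 = 369.2684
Value (long) = (F − K)·e^(−rT) = (369.2684 − 379.79) × 0.941443 = -9.9055
Short position value = −(long value) = ¥9.91

¥9.91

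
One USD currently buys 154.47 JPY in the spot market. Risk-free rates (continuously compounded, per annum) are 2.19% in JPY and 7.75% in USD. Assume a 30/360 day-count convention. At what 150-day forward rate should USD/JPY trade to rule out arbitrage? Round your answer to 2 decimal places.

F = S·e^((r_JPY − r_USD)T) = 154.47 · e^((0.0219 − 0.0775) × 150/360)
= 154.47 · e^-0.023167 = 154.47 × 0.977099
F = 150.93 JPY per USD

150.93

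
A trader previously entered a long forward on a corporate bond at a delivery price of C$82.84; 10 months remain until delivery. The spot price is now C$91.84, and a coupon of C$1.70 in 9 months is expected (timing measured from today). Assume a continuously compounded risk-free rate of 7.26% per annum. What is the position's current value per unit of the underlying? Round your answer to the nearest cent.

C$12.25

PV(remaining coupons) I = 1.70·e^(−0.0726·9/12) = 1.6099
Current forward F = (S − I)·e^(rT) = (91.84 − 1.6099)·e^(0.0726·10/12) = 90.2301 × 1.062368 = 95.8576
Value (long) = (F − K)·e^(−rT) = (95.8576 − 82.84) × 0.941294 = 12.2534
Value = C$12.25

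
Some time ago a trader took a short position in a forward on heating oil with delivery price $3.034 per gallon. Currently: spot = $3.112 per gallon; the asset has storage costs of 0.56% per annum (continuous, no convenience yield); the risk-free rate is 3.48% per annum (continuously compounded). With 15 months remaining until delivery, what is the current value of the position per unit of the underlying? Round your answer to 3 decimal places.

-$0.229 per gallon

Current fair forward for the remaining 15 months: F = S·e^((r + u)·T), (r + u) = 0.0348 + 0.0056 = 0.0404
F = 3.112 · e^(0.0404 × 15/12) = 3.112 × 1.051797 = 3.2732
Value of long forward = (F − K)·e^(−rT) = (3.2732 − 3.034) · e^(−0.0348·15/12)
= 0.2392 × 0.957433 = 0.229
Short position value = −(long value) = -$0.229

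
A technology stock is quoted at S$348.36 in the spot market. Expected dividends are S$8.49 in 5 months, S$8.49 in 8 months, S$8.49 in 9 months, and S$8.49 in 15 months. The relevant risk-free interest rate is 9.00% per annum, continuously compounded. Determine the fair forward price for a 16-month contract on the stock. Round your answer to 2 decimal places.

PV(dividends) I = 8.49·e^(−0.0900·5/12) + 8.49·e^(−0.0900·8/12) + 8.49·e^(−0.0900·9/12) + 8.49·e^(−0.0900·15/12)
I = 8.1775 + 7.9956 + 7.9358 + 7.5866 = 31.6955
F = (S − I)·e^(rT) = (348.36 − 31.6955) · e^(0.0900·16/12)
= 316.6645 · e^0.120000 = 316.6645 × 1.127497 = S$357.04

S$357.04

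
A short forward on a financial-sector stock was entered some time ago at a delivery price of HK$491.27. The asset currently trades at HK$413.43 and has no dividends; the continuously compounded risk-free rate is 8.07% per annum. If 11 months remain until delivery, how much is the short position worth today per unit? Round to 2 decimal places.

HK$42.81

Current fair forward for the remaining 11 months: F = S·e^(r·T), r = 0.0807
F = 413.43 · e^(0.0807 × 11/12) = 413.43 × 1.076780 = 445.1732
Value of long forward = (F − K)·e^(−rT) = (445.1732 − 491.27) · e^(−0.0807·11/12)
= -46.0968 × 0.928695 = -42.81
Short position value = −(long value) = HK$42.81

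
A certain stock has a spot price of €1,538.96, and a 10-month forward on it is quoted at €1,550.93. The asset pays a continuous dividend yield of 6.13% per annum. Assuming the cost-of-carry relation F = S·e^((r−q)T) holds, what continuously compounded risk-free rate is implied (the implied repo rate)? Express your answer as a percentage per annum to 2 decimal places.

7.06%

From F = S·e^((r−q)T): (r − q) = ln(F/S)/T
ln(1550.93/1538.96) = ln(1.007778) = 0.007748
(r − q) = 0.007748 / (10/12) = 0.009298
r = ln(F/S)/T + q = 0.009298 + 0.0613 = 0.070598
r = 7.06%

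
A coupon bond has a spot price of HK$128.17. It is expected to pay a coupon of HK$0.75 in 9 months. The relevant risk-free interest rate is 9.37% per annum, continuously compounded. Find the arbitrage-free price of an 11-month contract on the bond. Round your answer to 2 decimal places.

HK$138.90

PV(coupons) I = 0.75·e^(−0.0937·9/12)
I = 0.6991
F = (S − I)·e^(rT) = (128.17 − 0.6991) · e^(0.0937·11/12)
= 127.4709 · e^0.085892 = 127.4709 × 1.089689 = HK$138.90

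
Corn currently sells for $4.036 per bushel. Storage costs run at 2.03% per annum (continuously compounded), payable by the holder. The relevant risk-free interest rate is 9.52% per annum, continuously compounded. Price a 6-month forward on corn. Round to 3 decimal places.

Net carry = r + u − y = 0.0952 + 0.0203 − 0.0000 = 0.1155
F = S·e^((r+u−y)T) = 4.036 · e^(0.1155 × 6/12) = 4.036 · e^0.057750
= 4.036 × 1.059450 = $4.276 per bushel

$4.276 per bushel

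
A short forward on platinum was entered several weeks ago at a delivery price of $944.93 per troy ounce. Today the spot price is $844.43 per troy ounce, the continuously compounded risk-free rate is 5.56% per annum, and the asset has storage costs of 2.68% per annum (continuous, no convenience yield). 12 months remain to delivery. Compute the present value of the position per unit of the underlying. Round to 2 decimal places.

$26.46 per troy ounce

Current fair forward for the remaining 12 months: F = S·e^((r + u)·T), (r + u) = 0.0556 + 0.0268 = 0.0824
F = 844.43 · e^(0.0824 × 12/12) = 844.43 × 1.085890 = 916.9581
Value of long forward = (F − K)·e^(−rT) = (916.9581 − 944.93) · e^(−0.0556·12/12)
= -27.9719 × 0.945917 = -26.46
Short position value = −(long value) = $26.46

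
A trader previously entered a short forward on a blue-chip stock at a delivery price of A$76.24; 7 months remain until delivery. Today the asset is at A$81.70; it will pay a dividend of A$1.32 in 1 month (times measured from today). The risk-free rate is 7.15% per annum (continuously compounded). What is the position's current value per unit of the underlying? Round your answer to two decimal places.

PV(remaining dividends) I = 1.32·e^(−0.0715·1/12) = 1.3122
Current forward F = (S − I)·e^(rT) = (81.70 − 1.3122)·e^(0.0715·7/12) = 80.3878 × 1.042590 = 83.8115
Value (long) = (F − K)·e^(−rT) = (83.8115 − 76.24) × 0.959149 = 7.2622
Short position value = −(long value) = -A$7.26

-A$7.26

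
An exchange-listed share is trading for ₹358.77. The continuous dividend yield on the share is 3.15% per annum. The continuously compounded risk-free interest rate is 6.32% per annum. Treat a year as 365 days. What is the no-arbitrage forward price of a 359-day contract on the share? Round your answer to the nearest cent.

F = S·e^((r − q)T) = 358.77 · e^((0.0632 − 0.0315) × 359/365)
= 358.77 · e^0.031179 = 358.77 × 1.031670
F = ₹370.13

₹370.13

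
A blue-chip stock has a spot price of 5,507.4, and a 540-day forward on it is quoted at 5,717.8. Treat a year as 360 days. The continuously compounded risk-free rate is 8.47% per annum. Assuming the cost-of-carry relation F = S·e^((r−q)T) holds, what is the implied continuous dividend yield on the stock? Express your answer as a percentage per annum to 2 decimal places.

From F = S·e^((r−q)T): (r − q) = ln(F/S)/T
ln(5717.8/5507.4) = ln(1.038203) = 0.037491
(r − q) = 0.037491 / (540/360) = 0.024994
q = r − ln(F/S)/T = 0.0847 − 0.024994 = 0.059706
q = 5.97%

5.97%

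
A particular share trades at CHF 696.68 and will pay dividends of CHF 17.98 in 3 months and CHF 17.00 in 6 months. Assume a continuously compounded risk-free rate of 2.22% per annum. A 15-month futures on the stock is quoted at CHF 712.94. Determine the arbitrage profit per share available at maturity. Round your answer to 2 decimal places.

PV(dividends) I = 17.98·e^(−0.0222·3/12) + 17.00·e^(−0.0222·6/12) = 34.6928
Fair futures F* = (S − I)·e^(rT) = (696.68 − 34.6928)·e^0.027750 = 661.9872 × 1.028139 = 680.6149
Market CHF 712.94 > fair 680.6149: forward overpriced → cash-and-carry (borrow at r, buy the stock and collect the dividends, short the forward).
Profit at T = |F_mkt − F*| = |712.94 − 680.6149| = CHF 32.33 per share

CHF 32.33 per share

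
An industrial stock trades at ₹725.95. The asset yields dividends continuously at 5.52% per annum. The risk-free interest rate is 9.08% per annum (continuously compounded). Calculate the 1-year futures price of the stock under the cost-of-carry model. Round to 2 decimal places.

₹752.26

F = S·e^((r − q)T) = 725.95 · e^((0.0908 − 0.0552) × 1)
= 725.95 · e^0.035600 = 725.95 × 1.036241
F = ₹752.26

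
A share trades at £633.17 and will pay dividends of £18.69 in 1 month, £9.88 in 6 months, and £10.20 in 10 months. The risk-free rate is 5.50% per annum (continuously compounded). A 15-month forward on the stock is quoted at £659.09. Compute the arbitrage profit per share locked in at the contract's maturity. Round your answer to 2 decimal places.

£21.52 per share

PV(dividends) I = 18.69·e^(−0.0550·1/12) + 9.88·e^(−0.0550·6/12) + 10.20·e^(−0.0550·10/12) = 37.9596
Fair forward F* = (S − I)·e^(rT) = (633.17 − 37.9596)·e^0.068750 = 595.2104 × 1.071168 = 637.5703
Market £659.09 > fair 637.5703: forward overpriced → cash-and-carry (borrow at r, buy the stock and collect the dividends, short the forward).
Profit at T = |F_mkt − F*| = |659.09 − 637.5703| = £21.52 per share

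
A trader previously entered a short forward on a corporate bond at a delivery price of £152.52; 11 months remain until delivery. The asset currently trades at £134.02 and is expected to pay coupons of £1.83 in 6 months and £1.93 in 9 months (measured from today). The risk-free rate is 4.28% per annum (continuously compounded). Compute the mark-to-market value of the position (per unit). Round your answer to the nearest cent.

£16.29

PV(remaining coupons) I = 1.83·e^(−0.0428·6/12) + 1.93·e^(−0.0428·9/12) = 3.6603
Current forward F = (S − I)·e^(rT) = (134.02 − 3.6603)·e^(0.0428·11/12) = 130.3597 × 1.040013 = 135.5758
Value (long) = (F − K)·e^(−rT) = (135.5758 − 152.52) × 0.961526 = -16.2923
Short position value = −(long value) = £16.29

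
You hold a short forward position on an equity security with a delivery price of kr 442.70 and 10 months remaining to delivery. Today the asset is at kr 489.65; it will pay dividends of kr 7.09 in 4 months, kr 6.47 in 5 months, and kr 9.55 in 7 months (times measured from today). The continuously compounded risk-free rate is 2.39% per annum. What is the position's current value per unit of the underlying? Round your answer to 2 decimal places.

-kr 32.82

PV(remaining dividends) I = 7.09·e^(−0.0239·4/12) + 6.47·e^(−0.0239·5/12) + 9.55·e^(−0.0239·7/12) = 22.8574
Current forward F = (S − I)·e^(rT) = (489.65 − 22.8574)·e^(0.0239·10/12) = 466.7926 × 1.020116 = 476.1826
Value (long) = (F − K)·e^(−rT) = (476.1826 − 442.70) × 0.980280 = 32.8223
Short position value = −(long value) = -kr 32.82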